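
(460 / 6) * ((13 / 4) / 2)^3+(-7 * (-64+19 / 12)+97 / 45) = 768.05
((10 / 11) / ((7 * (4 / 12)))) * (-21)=-90 / 11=-8.18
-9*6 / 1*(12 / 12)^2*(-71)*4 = 15336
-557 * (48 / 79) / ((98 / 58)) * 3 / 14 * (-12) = 515.05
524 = 524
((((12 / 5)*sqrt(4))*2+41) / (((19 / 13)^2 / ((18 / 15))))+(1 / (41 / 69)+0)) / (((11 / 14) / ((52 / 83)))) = 8110609416 / 337832825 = 24.01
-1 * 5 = -5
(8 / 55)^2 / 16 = 4 / 3025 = 0.00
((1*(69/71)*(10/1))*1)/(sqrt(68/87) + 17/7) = 420210/91093 - 67620*sqrt(1479)/1548581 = 2.93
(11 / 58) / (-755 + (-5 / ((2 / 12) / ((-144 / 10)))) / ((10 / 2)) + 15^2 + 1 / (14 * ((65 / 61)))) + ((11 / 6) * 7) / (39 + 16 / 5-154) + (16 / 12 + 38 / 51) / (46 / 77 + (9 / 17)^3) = 5918277010950689 / 2215180695710658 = 2.67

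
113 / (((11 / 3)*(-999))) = -113 / 3663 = -0.03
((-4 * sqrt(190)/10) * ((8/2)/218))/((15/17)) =-68 * sqrt(190)/8175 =-0.11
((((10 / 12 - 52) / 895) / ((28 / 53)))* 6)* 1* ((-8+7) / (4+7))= 16271 / 275660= 0.06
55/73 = 0.75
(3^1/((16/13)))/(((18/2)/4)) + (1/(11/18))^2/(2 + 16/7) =12401/7260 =1.71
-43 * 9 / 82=-387 / 82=-4.72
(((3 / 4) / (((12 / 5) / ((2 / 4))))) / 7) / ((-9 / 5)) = -25 / 2016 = -0.01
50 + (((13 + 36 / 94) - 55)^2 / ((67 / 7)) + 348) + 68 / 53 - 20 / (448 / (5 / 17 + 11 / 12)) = 103982110344851 / 179223344832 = 580.18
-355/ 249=-1.43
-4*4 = -16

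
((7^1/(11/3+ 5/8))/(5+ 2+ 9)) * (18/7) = 27/103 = 0.26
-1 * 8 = -8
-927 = -927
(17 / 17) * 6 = 6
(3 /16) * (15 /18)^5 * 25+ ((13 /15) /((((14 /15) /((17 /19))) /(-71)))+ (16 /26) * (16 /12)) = -4035878419 /71705088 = -56.28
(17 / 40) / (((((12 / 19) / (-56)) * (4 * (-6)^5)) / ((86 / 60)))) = 0.00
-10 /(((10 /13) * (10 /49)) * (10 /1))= -637 /100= -6.37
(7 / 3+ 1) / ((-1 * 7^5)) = -0.00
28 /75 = 0.37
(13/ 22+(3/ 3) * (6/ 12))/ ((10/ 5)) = 6/ 11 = 0.55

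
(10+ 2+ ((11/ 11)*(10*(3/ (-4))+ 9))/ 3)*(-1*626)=-7825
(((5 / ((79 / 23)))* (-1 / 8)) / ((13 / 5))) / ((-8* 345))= 5 / 197184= 0.00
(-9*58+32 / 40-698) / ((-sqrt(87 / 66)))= 6096*sqrt(638) / 145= 1061.91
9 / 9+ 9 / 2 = 11 / 2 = 5.50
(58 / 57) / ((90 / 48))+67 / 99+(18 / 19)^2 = 2.12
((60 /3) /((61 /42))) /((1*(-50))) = -0.28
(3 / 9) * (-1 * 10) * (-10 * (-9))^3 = -2430000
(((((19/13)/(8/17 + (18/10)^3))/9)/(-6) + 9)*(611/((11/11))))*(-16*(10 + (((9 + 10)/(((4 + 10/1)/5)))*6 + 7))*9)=-12847523694496/281253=-45679597.00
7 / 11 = 0.64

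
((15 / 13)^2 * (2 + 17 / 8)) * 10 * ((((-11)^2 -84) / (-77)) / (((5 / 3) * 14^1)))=-74925 / 66248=-1.13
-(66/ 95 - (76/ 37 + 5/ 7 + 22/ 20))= 156173/ 49210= 3.17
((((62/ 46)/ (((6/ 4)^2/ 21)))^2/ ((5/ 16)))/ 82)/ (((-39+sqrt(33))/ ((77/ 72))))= -1520519/ 8784045-116963 * sqrt(33)/ 26352135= -0.20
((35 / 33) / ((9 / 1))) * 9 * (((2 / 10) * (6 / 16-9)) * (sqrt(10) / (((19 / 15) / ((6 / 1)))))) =-7245 * sqrt(10) / 836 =-27.41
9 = 9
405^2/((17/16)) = 2624400/17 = 154376.47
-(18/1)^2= -324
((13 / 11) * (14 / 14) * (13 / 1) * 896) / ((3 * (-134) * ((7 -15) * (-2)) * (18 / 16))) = -37856 / 19899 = -1.90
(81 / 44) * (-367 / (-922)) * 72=267543 / 5071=52.76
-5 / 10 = -1 / 2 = -0.50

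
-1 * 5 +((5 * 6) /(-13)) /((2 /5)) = -140 /13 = -10.77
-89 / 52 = -1.71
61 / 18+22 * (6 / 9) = 325 / 18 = 18.06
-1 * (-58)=58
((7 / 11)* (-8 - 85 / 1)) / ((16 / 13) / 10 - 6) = 42315 / 4202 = 10.07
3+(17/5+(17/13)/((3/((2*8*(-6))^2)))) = 261536/65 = 4023.63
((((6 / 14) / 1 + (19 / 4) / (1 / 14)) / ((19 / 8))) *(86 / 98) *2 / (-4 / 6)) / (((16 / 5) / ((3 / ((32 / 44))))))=-19944045 / 208544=-95.63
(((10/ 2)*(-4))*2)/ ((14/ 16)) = -320/ 7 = -45.71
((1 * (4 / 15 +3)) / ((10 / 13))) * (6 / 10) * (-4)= -1274 / 125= -10.19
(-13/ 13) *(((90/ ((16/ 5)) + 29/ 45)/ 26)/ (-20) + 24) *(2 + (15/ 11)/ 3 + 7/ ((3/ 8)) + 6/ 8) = -12940812941/ 24710400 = -523.70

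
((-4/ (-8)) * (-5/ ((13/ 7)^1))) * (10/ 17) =-175/ 221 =-0.79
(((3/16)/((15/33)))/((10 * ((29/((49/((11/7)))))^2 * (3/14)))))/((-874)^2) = 0.00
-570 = -570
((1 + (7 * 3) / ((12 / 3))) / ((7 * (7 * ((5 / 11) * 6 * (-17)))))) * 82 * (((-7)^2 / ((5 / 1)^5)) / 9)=-451 / 1147500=-0.00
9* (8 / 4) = 18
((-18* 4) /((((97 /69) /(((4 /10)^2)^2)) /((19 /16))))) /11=-94392 /666875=-0.14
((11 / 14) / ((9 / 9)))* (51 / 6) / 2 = 187 / 56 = 3.34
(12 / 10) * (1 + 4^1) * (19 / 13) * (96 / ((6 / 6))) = 10944 / 13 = 841.85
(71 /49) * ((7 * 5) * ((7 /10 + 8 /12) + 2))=7171 /42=170.74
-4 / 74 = -0.05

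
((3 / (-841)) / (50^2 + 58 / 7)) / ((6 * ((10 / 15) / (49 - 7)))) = -441 / 29532556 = -0.00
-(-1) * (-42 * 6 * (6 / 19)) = -1512 / 19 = -79.58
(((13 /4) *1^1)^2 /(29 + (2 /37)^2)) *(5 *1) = 231361 /127056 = 1.82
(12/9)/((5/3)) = 4/5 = 0.80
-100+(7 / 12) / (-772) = -926407 / 9264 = -100.00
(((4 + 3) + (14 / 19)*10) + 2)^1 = 311 / 19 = 16.37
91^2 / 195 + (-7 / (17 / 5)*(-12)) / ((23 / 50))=564067 / 5865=96.18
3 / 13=0.23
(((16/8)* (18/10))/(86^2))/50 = 9/924500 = 0.00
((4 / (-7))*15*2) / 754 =-60 / 2639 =-0.02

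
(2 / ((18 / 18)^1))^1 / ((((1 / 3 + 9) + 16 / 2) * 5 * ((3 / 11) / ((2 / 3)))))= 11 / 195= 0.06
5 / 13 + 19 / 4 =267 / 52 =5.13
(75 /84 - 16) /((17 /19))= -8037 /476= -16.88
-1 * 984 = -984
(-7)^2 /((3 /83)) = 4067 /3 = 1355.67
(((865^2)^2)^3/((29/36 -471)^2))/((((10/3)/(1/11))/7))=477548610597878513906013191258203125000/3151756619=151518238343351763071529600000.00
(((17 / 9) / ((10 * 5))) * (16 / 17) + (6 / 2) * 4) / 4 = 677 / 225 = 3.01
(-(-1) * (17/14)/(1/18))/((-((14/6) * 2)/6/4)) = -5508/49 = -112.41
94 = 94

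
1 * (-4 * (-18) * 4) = 288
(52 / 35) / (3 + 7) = 26 / 175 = 0.15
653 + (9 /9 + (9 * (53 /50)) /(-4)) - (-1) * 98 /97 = 12660931 /19400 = 652.63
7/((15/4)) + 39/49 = 1957/735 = 2.66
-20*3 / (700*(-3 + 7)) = -3 / 140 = -0.02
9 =9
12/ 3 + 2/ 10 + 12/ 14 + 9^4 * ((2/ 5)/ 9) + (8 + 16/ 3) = 309.99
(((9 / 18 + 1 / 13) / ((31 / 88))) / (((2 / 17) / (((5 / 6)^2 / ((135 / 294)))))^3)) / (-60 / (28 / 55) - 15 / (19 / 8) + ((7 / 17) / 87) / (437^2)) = -28.02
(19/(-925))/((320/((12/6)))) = -19/148000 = -0.00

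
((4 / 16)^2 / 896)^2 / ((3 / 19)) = 19 / 616562688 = 0.00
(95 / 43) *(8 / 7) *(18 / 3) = 4560 / 301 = 15.15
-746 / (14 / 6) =-2238 / 7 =-319.71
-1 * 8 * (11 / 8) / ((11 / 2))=-2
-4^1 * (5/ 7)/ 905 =-4/ 1267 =-0.00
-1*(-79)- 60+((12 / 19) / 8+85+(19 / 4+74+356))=538.83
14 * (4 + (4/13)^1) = 60.31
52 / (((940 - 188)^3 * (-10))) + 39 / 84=0.46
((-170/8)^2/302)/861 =0.00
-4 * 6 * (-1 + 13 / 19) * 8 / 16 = 72 / 19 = 3.79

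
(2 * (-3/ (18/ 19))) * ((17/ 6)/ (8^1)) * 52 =-4199/ 36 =-116.64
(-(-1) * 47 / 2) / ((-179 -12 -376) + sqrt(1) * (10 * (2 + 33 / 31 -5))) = -1457 / 36354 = -0.04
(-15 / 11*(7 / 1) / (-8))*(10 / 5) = 2.39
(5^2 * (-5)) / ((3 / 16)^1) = -2000 / 3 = -666.67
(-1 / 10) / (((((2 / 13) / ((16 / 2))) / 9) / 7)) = -1638 / 5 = -327.60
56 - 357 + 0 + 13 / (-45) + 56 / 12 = -13348 / 45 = -296.62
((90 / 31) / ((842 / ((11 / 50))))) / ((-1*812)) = -99 / 105974120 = -0.00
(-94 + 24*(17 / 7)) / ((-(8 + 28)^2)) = 125 / 4536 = 0.03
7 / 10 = 0.70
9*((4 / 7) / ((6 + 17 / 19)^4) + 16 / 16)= 9.00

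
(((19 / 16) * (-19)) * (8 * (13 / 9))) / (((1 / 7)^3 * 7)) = -12775.39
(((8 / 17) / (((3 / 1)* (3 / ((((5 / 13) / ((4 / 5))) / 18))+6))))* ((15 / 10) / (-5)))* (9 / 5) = -6 / 8381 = -0.00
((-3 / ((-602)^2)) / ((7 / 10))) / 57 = -5 / 24099866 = -0.00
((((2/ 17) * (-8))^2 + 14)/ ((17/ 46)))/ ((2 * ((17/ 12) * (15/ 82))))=32454288/ 417605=77.72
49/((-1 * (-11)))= 4.45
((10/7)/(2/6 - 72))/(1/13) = -78/301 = -0.26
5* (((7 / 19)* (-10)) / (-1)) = 350 / 19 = 18.42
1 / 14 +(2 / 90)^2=2039 / 28350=0.07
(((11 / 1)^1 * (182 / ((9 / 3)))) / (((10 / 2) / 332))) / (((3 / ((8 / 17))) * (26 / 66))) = 4499264 / 255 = 17644.17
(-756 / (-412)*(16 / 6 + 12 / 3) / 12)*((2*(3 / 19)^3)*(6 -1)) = 28350 / 706477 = 0.04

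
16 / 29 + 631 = 18315 / 29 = 631.55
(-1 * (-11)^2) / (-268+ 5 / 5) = 121 / 267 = 0.45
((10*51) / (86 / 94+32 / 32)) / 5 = 53.27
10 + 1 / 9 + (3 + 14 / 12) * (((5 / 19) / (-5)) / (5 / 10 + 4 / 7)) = 1694 / 171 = 9.91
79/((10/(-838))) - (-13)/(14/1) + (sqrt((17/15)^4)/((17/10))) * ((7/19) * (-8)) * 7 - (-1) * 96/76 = -79404151/11970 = -6633.60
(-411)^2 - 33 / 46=7770333 / 46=168920.28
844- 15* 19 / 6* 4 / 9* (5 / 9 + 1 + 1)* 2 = 59624 / 81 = 736.10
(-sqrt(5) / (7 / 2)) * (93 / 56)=-93 * sqrt(5) / 196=-1.06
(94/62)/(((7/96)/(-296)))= -1335552/217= -6154.62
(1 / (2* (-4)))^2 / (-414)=-1 / 26496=-0.00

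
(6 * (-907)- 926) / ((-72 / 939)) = 249148 / 3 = 83049.33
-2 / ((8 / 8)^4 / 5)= -10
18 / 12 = 3 / 2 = 1.50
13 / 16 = 0.81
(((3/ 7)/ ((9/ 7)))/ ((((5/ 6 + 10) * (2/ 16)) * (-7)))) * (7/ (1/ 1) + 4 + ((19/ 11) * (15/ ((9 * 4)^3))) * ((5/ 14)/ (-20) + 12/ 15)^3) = -306000709723/ 791062272000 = -0.39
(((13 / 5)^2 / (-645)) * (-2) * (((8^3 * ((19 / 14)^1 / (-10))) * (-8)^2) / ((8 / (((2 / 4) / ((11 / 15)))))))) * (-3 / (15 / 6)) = 19728384 / 2069375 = 9.53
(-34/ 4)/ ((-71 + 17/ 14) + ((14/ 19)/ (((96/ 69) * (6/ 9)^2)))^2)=0.12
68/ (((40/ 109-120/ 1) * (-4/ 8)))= 1853/ 1630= 1.14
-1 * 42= -42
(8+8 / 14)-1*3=39 / 7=5.57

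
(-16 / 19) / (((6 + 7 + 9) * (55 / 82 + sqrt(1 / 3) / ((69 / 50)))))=-9369648 / 100305085 + 7423296 * sqrt(3) / 220671187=-0.04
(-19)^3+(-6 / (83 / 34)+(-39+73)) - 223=-585188 / 83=-7050.46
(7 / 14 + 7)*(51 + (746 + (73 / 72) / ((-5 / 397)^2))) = 12940057 / 240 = 53916.90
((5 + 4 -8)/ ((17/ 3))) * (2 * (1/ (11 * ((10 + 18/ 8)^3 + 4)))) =384/ 22048235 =0.00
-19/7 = -2.71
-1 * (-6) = 6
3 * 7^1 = 21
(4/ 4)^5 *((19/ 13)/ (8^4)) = 19/ 53248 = 0.00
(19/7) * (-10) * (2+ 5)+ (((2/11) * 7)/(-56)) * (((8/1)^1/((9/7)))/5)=-94064/495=-190.03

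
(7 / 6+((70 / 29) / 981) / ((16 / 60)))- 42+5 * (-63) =-1124760 / 3161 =-355.82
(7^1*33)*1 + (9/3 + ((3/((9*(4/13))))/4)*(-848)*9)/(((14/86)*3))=-27967/7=-3995.29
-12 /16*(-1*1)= 0.75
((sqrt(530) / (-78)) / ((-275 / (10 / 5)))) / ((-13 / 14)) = -14*sqrt(530) / 139425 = -0.00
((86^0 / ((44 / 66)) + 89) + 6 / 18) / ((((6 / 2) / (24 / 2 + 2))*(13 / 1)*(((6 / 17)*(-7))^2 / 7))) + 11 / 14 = 1125701 / 29484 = 38.18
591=591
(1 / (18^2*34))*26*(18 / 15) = 13 / 4590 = 0.00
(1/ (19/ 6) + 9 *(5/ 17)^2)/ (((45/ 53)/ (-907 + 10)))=-31741541/ 27455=-1156.13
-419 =-419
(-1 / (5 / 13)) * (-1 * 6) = 78 / 5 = 15.60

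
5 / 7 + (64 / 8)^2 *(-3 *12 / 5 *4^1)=-1842.49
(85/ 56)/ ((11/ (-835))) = -70975/ 616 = -115.22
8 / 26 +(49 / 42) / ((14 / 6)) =21 / 26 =0.81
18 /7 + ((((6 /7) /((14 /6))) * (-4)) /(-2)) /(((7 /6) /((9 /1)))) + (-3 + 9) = 14.24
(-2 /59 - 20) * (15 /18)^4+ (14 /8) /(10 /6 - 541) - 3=-65285633 /5154948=-12.66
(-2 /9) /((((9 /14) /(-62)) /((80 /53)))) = 138880 /4293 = 32.35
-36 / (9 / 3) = -12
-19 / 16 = -1.19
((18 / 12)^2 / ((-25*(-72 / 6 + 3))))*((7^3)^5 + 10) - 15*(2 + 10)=4747561491953 / 100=47475614919.53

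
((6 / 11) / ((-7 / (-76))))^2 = 207936 / 5929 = 35.07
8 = 8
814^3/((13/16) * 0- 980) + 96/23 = -3101257058/5635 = -550356.18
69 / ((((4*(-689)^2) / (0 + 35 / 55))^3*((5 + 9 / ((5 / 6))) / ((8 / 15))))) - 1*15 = -1349900394489960276206791 / 89993359632664018414312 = -15.00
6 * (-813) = -4878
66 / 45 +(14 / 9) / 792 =26171 / 17820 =1.47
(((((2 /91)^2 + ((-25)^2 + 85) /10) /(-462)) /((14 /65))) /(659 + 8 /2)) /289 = -979925 /263147688804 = -0.00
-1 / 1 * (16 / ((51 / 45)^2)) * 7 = -25200 / 289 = -87.20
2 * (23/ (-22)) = -23/ 11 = -2.09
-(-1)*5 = 5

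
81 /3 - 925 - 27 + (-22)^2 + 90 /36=-877 /2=-438.50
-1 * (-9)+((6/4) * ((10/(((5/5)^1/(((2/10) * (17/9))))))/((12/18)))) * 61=1055/2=527.50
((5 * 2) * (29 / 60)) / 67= 29 / 402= 0.07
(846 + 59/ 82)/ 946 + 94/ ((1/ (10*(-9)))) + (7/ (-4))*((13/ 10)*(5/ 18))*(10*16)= -5976297721/ 698148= -8560.22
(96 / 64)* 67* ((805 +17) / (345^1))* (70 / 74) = 192759 / 851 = 226.51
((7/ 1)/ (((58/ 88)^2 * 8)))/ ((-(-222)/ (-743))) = -629321/ 93351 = -6.74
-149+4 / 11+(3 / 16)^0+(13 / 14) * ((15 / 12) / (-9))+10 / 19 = -15509569 / 105336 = -147.24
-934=-934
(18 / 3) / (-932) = -3 / 466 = -0.01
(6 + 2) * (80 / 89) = 640 / 89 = 7.19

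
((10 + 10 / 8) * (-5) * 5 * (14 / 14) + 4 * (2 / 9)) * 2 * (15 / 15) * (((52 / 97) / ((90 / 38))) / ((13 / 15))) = -383534 / 2619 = -146.44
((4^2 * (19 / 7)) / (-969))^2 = 256 / 127449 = 0.00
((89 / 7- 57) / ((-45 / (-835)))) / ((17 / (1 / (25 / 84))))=-162.42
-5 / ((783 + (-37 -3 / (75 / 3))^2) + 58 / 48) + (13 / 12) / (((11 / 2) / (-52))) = -10964335858 / 1070240853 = -10.24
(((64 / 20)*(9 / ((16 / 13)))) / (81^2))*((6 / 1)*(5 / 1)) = 26 / 243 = 0.11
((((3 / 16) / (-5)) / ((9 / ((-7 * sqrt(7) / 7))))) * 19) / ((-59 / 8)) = -19 * sqrt(7) / 1770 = -0.03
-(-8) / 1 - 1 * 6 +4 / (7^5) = 33618 / 16807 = 2.00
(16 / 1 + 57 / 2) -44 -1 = -1 / 2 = -0.50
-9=-9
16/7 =2.29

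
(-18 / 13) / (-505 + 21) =0.00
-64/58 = -32/29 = -1.10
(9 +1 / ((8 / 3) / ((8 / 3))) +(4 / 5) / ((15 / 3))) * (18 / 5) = 4572 / 125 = 36.58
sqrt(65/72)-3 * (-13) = sqrt(130)/12+39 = 39.95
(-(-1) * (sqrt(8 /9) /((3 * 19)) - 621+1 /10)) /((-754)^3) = 0.00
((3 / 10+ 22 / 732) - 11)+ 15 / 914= -8909657 / 836310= -10.65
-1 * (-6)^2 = -36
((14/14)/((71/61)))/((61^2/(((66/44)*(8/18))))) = 2/12993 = 0.00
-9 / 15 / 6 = -1 / 10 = -0.10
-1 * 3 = -3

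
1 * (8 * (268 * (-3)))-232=-6664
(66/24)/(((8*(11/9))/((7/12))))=21/128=0.16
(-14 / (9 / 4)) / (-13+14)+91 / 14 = 5 / 18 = 0.28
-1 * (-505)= 505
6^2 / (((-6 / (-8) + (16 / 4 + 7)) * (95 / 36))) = 1.16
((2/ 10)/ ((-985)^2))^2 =1/ 23533413765625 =0.00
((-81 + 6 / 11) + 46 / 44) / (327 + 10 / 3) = -5241 / 21802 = -0.24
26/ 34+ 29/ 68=81/ 68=1.19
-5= -5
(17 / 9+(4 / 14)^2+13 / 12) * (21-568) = -2946689 / 1764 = -1670.46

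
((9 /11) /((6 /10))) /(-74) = -15 /814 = -0.02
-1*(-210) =210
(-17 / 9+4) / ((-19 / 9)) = -1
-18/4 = -9/2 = -4.50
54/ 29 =1.86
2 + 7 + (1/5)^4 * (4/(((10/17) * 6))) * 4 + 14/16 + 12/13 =10535197/975000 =10.81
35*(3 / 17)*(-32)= -3360 / 17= -197.65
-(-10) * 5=50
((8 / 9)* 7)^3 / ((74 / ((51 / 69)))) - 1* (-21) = 14520695 / 620379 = 23.41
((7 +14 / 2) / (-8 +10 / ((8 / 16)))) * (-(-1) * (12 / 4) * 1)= 7 / 2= 3.50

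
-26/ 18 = -13/ 9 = -1.44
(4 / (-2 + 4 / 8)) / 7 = -0.38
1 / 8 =0.12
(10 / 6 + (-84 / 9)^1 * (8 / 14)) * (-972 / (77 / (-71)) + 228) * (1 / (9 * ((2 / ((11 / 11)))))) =-14428 / 63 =-229.02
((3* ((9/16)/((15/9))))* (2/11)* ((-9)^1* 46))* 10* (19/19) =-16767/22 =-762.14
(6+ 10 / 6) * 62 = 1426 / 3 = 475.33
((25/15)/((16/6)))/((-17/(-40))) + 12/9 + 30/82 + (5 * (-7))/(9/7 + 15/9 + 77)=9591527/3510789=2.73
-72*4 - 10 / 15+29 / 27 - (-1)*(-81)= -368.59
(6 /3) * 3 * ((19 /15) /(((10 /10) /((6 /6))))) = 7.60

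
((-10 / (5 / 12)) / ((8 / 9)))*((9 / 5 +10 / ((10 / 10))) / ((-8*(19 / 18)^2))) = 129033 / 3610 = 35.74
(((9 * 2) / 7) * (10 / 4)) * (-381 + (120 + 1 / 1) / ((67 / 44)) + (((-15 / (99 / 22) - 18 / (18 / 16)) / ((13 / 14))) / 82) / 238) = -8237701380 / 4249609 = -1938.46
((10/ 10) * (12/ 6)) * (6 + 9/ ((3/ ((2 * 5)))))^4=3359232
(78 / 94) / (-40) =-39 / 1880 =-0.02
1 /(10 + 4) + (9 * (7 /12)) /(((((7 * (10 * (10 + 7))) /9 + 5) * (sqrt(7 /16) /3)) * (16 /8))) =0.16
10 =10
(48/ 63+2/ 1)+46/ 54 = 683/ 189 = 3.61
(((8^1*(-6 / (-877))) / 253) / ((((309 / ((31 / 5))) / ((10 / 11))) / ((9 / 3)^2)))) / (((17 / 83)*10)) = 370512 / 21368249705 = 0.00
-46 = -46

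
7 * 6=42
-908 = -908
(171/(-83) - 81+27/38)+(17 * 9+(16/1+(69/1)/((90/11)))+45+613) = 17814193/23655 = 753.08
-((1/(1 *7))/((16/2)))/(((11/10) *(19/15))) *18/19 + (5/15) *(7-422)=-23073535/166782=-138.35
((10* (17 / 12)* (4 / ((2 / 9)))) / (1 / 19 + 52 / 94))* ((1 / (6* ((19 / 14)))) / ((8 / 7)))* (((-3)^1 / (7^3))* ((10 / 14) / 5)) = -11985 / 212072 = -0.06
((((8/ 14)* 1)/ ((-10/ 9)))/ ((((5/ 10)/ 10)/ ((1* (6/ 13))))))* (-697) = 301104/ 91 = 3308.84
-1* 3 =-3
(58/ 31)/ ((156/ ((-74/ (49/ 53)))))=-56869/ 59241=-0.96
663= 663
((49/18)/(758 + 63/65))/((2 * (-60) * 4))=-637/85247424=-0.00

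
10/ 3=3.33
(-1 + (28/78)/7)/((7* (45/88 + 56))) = -3256/1357629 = -0.00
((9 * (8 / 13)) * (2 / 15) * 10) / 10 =48 / 65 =0.74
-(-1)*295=295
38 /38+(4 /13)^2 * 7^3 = 5657 /169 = 33.47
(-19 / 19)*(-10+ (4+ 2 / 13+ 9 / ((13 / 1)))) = 67 / 13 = 5.15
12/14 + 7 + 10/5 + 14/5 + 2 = 513/35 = 14.66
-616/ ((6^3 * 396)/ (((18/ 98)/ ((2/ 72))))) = -1/ 21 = -0.05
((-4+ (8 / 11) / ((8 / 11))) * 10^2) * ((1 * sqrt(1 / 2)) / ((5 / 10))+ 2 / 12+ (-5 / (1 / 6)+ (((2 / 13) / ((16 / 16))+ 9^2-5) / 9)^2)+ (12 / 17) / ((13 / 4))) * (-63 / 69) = 6300 * sqrt(2) / 23+ 759860850 / 66079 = 11886.65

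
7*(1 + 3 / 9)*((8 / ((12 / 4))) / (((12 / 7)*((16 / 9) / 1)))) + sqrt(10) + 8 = sqrt(10) + 97 / 6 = 19.33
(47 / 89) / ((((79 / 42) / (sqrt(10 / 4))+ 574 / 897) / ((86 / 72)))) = -42489877885 / 105867743067+ 99915719813*sqrt(10) / 423470972268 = 0.34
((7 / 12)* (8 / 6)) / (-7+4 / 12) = -0.12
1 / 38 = 0.03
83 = 83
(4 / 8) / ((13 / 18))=0.69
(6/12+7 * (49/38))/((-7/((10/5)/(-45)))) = 362/5985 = 0.06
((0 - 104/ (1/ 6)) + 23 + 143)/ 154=-229/ 77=-2.97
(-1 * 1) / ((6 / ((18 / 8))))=-3 / 8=-0.38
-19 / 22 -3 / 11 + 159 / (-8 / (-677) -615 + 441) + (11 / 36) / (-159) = -7609880471 / 3708264780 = -2.05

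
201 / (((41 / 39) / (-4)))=-31356 / 41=-764.78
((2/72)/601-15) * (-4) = 60.00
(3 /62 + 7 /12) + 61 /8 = 6143 /744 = 8.26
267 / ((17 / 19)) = 5073 / 17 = 298.41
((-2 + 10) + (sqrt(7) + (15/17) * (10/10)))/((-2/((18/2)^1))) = -1359/34-9 * sqrt(7)/2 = -51.88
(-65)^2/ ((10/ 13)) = 10985/ 2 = 5492.50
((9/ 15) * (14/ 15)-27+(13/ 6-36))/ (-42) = 9041/ 6300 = 1.44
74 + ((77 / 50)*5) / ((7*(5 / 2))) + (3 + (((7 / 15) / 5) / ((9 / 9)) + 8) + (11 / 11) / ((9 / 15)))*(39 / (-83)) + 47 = 115.44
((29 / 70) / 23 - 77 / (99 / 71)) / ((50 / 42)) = -46.37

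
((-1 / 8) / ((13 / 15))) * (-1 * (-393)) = -5895 / 104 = -56.68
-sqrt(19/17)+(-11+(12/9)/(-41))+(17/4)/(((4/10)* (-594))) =-2152973/194832-sqrt(323)/17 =-12.11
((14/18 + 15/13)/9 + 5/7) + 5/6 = 25979/14742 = 1.76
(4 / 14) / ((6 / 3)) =1 / 7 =0.14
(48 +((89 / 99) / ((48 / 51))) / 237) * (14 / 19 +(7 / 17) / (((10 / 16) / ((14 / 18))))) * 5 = 163613539663 / 545655528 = 299.85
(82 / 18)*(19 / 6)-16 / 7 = 4589 / 378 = 12.14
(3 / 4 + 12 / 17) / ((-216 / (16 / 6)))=-11 / 612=-0.02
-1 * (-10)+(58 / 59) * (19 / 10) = 3501 / 295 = 11.87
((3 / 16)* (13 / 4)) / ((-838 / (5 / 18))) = -65 / 321792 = -0.00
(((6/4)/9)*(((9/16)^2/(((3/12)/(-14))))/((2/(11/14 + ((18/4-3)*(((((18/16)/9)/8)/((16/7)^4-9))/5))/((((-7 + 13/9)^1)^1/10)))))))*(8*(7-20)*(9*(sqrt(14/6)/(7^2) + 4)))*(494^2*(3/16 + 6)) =378010046890042281*sqrt(21)/33908940800 + 1134030140670126843/173004800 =6605991279.58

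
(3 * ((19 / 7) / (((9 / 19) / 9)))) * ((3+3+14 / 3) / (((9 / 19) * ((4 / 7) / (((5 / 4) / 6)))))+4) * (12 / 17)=1428116 / 1071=1333.44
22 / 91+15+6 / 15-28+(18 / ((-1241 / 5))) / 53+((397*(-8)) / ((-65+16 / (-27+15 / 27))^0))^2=301869686081311 / 29926715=10086963.64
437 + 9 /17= 7438 /17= 437.53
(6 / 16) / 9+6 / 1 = 145 / 24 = 6.04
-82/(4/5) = -205/2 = -102.50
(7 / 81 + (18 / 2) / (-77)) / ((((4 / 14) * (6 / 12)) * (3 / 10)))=-1900 / 2673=-0.71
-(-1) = 1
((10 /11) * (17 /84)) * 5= 425 /462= 0.92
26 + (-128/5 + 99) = 497/5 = 99.40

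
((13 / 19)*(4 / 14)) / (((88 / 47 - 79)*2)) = -611 / 482125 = -0.00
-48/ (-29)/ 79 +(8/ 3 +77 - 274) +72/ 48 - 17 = -2884081/ 13746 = -209.81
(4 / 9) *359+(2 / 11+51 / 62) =985517 / 6138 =160.56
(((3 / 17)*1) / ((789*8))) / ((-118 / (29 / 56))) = -0.00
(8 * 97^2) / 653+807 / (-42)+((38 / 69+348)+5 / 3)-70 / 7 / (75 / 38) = 1391564029 / 3153990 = 441.21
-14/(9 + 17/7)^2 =-343/3200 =-0.11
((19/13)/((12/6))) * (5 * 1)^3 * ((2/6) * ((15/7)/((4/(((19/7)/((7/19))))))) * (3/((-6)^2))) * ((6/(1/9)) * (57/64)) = 2199166875/4566016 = 481.64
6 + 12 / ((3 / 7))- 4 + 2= 32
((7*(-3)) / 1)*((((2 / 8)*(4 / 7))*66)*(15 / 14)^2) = -22275 / 98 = -227.30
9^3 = 729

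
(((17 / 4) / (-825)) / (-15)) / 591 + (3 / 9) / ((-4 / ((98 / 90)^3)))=-127472003 / 1184807250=-0.11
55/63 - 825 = -824.13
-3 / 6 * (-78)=39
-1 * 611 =-611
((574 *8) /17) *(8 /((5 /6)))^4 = 24376246272 /10625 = 2294234.94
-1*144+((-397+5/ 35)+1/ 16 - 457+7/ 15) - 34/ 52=-21795923/ 21840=-997.98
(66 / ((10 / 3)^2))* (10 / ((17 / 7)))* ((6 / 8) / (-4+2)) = -6237 / 680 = -9.17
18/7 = 2.57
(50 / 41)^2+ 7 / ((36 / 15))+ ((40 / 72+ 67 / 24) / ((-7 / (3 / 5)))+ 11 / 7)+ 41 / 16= 23301203 / 2824080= 8.25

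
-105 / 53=-1.98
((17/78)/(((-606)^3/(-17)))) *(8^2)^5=19394461696/1084906953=17.88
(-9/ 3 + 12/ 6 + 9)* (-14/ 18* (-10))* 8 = 4480/ 9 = 497.78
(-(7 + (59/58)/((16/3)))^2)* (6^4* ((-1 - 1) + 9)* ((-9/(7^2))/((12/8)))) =10820529747/188384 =57438.69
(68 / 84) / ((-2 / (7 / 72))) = -17 / 432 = -0.04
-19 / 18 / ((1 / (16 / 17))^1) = -152 / 153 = -0.99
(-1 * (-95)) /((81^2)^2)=95 /43046721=0.00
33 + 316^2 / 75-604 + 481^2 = 17409106 / 75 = 232121.41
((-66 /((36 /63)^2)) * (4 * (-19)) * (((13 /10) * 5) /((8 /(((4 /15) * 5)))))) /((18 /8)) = 133133 /18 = 7396.28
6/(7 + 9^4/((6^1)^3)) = 48/299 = 0.16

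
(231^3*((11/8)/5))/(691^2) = 135590301/19099240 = 7.10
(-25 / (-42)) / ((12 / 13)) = 325 / 504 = 0.64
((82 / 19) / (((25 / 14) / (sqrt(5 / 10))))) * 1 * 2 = 1148 * sqrt(2) / 475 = 3.42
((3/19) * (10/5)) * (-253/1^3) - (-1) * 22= -1100/19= -57.89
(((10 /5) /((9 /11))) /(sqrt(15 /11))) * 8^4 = 90112 * sqrt(165) /135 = 8574.15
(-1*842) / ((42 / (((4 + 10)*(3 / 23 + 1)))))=-21892 / 69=-317.28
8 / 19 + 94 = 1794 / 19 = 94.42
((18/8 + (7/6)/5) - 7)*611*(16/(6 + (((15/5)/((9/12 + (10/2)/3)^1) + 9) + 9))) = -4801849/2745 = -1749.31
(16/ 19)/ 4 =4/ 19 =0.21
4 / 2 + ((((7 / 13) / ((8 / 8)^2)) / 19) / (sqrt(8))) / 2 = 7 * sqrt(2) / 1976 + 2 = 2.01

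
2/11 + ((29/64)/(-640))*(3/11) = 81833/450560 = 0.18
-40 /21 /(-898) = 20 /9429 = 0.00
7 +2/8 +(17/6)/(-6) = 61/9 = 6.78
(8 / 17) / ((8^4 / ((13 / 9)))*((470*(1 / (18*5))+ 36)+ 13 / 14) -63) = 728 / 184810315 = 0.00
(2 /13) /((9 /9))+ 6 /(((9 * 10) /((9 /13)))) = 1 /5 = 0.20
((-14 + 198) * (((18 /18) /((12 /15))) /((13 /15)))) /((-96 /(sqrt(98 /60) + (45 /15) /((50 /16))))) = -805 * sqrt(30) /1248 - 69 /26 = -6.19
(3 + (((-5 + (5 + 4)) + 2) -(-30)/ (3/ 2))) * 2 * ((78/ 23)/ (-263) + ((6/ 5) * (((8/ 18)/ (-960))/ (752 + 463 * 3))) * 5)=-1743634541/ 2331163620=-0.75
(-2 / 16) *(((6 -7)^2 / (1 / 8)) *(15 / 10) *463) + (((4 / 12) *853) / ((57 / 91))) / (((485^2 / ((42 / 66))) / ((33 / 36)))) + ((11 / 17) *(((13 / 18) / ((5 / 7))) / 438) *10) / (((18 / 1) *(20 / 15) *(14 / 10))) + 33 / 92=-114759488083631449 / 165326205157200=-694.14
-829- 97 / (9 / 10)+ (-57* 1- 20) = -9124 / 9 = -1013.78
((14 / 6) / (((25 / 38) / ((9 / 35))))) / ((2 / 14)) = 798 / 125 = 6.38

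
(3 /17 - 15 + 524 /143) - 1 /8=-219455 /19448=-11.28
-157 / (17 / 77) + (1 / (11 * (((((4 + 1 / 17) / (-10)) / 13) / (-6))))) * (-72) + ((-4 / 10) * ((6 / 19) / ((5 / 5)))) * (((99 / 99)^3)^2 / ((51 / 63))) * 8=-1970.23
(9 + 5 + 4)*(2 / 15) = 12 / 5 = 2.40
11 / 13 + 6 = 6.85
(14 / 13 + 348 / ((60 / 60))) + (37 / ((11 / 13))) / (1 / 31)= 1704.62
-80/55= -16/11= -1.45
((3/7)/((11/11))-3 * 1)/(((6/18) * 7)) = -54/49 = -1.10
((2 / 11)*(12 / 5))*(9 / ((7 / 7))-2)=168 / 55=3.05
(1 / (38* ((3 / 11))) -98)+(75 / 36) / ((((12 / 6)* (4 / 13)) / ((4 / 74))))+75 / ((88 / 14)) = -31843391 / 371184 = -85.79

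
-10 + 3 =-7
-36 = -36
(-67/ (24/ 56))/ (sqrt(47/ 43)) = -469 *sqrt(2021)/ 141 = -149.53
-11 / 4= -2.75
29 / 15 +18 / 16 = 367 / 120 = 3.06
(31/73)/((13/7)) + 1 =1166/949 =1.23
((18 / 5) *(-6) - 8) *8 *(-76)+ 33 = 90149 / 5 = 18029.80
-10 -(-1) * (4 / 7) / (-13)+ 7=-3.04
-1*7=-7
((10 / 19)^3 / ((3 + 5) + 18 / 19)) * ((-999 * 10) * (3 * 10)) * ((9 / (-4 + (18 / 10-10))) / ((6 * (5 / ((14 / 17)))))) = 629370000 / 6364069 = 98.89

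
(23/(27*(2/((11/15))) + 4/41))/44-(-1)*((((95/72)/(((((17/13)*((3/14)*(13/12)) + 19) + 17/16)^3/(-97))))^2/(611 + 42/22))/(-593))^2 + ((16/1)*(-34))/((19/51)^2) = -97890986014278559520112904728575586442575456437446560847726877225809/24975341688177145147030357949925440112088634189884474872728250264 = -3919.51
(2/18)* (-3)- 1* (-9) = 8.67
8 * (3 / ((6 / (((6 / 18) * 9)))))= 12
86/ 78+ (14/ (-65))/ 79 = 16943/ 15405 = 1.10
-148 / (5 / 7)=-1036 / 5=-207.20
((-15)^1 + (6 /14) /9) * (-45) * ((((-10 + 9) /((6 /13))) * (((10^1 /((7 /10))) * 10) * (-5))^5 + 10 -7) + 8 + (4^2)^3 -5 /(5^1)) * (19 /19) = 31890625000325034942820 /117649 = 271065839916404176.35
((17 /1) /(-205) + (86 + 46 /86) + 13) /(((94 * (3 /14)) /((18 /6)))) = 6136683 /414305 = 14.81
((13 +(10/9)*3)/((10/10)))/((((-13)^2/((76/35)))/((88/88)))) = 532/2535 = 0.21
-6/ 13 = -0.46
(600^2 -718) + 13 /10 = 3592833 /10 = 359283.30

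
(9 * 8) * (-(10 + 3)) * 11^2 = -113256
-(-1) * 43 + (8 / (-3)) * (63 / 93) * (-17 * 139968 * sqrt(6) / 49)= 43 + 19035648 * sqrt(6) / 217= 214916.85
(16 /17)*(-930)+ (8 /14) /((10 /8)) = -520528 /595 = -874.84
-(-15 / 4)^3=3375 / 64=52.73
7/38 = 0.18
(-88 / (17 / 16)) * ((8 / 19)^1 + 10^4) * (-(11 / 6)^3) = 4945612672 / 969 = 5103831.45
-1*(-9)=9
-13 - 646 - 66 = -725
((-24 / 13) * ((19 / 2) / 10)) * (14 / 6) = -266 / 65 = -4.09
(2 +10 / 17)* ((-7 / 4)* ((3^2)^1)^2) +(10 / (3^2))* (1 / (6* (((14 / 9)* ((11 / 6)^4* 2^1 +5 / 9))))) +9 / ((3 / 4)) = -633498051 / 1785119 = -354.88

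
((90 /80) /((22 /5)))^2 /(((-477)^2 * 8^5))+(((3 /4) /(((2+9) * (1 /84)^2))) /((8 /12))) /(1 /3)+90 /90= 2165.91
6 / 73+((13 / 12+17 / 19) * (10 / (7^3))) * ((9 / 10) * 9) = 1045329 / 1902964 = 0.55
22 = 22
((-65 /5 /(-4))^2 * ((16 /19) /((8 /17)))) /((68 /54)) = 4563 /304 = 15.01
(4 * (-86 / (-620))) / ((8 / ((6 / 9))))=43 / 930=0.05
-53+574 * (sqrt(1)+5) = 3391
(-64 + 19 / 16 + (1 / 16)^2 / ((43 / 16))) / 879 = -21607 / 302376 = -0.07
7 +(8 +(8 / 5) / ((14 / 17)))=593 / 35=16.94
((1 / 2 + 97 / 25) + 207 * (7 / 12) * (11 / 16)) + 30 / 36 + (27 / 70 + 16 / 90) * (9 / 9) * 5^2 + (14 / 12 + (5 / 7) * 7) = 10935079 / 100800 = 108.48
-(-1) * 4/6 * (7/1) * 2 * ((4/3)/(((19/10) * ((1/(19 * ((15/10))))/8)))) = 4480/3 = 1493.33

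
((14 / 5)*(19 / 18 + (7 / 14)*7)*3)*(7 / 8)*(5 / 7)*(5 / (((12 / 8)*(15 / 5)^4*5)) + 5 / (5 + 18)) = 361907 / 67068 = 5.40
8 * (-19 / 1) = -152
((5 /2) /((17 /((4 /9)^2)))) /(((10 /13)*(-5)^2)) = 52 /34425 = 0.00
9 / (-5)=-9 / 5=-1.80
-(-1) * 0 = 0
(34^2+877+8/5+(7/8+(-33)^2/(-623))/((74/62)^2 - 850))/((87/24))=41346727760147/73666476135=561.27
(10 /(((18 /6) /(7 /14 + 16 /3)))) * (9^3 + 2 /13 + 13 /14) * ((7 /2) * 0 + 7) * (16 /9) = 186025000 /1053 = 176661.92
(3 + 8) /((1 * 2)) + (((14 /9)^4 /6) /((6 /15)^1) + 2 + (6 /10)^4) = 10.07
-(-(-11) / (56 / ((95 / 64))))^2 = -1092025 / 12845056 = -0.09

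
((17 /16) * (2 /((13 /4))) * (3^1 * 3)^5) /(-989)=-1003833 /25714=-39.04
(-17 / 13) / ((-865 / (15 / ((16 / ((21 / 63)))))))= 17 / 35984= 0.00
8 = 8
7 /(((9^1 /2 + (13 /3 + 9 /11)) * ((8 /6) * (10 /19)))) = 1881 /1820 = 1.03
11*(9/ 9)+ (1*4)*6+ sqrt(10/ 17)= sqrt(170)/ 17+ 35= 35.77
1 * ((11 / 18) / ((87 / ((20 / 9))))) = 110 / 7047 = 0.02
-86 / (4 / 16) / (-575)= 344 / 575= 0.60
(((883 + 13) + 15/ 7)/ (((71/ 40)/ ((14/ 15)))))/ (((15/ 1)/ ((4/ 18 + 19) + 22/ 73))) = 1290293584/ 2099115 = 614.68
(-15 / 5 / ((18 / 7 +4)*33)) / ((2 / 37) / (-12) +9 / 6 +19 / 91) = -70707 / 8710790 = -0.01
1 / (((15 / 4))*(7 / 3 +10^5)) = 4 / 1500035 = 0.00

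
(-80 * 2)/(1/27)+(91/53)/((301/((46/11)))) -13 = -108623379/25069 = -4332.98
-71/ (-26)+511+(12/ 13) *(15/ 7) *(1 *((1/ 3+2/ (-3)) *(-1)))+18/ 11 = 1033085/ 2002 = 516.03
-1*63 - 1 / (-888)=-55943 / 888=-63.00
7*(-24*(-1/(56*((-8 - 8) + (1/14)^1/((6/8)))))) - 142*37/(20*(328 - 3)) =-270542/271375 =-1.00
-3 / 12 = -1 / 4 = -0.25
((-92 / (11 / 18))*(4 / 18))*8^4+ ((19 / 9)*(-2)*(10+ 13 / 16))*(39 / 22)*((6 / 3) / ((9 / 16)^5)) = -272619470848 / 1948617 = -139904.08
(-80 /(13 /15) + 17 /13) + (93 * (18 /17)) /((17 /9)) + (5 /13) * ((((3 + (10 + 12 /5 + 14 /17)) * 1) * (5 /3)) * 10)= 734063 /11271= 65.13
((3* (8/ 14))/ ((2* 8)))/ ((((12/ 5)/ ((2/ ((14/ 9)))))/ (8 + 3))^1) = 495/ 784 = 0.63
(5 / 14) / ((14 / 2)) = 5 / 98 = 0.05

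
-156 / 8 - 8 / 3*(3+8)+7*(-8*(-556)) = 186523 / 6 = 31087.17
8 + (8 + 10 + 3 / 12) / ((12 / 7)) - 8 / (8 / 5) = 655 / 48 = 13.65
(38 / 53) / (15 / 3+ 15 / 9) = 57 / 530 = 0.11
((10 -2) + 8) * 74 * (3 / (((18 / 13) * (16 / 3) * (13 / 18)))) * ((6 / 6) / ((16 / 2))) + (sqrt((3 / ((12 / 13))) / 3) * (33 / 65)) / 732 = 11 * sqrt(39) / 95160 + 333 / 4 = 83.25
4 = 4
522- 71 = 451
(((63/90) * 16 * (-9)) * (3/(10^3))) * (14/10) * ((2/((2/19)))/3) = -8379/3125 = -2.68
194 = 194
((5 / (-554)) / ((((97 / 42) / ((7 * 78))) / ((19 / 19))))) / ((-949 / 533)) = 2350530 / 1961437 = 1.20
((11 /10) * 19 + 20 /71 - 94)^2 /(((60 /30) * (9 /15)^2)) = 2672993401 /362952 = 7364.59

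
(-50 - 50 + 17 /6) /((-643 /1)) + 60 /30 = 8299 /3858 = 2.15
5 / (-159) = -5 / 159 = -0.03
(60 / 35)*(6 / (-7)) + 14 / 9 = 38 / 441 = 0.09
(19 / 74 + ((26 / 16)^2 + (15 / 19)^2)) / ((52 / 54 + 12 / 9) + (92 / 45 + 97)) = 406298835 / 11695175488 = 0.03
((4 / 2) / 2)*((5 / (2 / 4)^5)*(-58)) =-9280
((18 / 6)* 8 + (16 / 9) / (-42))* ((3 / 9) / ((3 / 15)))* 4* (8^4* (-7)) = -370933760 / 81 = -4579429.14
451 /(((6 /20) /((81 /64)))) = 60885 /32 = 1902.66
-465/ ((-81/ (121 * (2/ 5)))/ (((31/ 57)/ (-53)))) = -232562/ 81567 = -2.85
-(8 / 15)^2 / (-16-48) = 1 / 225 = 0.00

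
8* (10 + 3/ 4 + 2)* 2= 204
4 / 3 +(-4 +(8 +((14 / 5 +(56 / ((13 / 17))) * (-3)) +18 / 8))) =-163261 / 780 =-209.31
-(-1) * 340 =340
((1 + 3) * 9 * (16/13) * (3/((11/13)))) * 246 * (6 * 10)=25505280/11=2318661.82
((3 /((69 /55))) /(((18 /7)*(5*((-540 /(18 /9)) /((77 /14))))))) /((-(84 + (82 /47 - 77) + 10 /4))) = 5687 /16878780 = 0.00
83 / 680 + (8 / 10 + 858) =858.92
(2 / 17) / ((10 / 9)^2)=81 / 850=0.10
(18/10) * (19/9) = 19/5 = 3.80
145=145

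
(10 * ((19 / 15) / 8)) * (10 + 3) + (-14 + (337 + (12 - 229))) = 1519 / 12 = 126.58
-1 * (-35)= 35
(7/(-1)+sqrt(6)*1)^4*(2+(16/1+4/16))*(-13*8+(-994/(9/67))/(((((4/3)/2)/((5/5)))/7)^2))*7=-44694484724.42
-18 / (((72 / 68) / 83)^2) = -1990921 / 18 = -110606.72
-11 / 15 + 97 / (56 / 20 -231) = -19826 / 17115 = -1.16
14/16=7/8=0.88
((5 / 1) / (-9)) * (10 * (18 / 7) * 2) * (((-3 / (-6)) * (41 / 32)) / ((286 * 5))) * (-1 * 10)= 0.13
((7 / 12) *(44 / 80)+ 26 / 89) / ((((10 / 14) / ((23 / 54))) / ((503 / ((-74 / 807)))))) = -285223502711 / 142257600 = -2004.98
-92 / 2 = -46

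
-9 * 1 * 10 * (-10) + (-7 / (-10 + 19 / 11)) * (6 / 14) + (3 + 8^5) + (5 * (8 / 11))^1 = 33708674 / 1001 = 33675.00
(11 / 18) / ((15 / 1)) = 11 / 270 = 0.04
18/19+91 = 1747/19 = 91.95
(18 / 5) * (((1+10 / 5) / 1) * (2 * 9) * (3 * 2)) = 5832 / 5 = 1166.40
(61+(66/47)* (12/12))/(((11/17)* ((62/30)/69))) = 51606135/16027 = 3219.95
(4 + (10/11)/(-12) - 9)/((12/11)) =-335/72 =-4.65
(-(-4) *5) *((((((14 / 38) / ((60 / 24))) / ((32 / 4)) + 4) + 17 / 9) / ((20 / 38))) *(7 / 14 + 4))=20203 / 20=1010.15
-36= -36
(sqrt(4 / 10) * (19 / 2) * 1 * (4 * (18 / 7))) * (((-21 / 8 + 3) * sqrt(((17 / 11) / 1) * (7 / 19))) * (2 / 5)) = 6.99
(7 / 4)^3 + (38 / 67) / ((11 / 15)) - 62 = -2635145 / 47168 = -55.87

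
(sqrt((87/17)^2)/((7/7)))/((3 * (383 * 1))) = 29/6511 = 0.00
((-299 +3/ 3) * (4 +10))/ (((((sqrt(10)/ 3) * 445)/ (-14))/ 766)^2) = -2159088400224/ 990125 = -2180622.04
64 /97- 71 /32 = -4839 /3104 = -1.56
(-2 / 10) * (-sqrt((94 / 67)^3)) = 94 * sqrt(6298) / 22445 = 0.33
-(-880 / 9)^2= -774400 / 81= -9560.49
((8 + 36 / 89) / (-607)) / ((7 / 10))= -7480 / 378161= -0.02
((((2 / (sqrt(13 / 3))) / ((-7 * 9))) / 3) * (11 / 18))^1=-11 * sqrt(39) / 22113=-0.00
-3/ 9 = -1/ 3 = -0.33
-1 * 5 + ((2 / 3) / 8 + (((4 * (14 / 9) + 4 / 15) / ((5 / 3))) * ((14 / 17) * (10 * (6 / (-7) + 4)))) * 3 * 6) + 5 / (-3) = 1807.25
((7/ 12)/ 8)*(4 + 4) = 7/ 12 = 0.58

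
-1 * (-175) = 175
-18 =-18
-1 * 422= -422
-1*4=-4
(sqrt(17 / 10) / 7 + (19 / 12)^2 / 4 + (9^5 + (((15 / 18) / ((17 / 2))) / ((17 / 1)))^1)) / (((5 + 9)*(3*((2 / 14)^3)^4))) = 282475249*sqrt(170) / 60 + 19436406140842202575 / 998784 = 19460130969235.54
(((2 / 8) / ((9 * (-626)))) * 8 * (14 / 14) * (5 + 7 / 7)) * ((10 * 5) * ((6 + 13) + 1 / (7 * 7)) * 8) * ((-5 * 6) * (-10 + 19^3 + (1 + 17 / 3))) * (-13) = -43326990.85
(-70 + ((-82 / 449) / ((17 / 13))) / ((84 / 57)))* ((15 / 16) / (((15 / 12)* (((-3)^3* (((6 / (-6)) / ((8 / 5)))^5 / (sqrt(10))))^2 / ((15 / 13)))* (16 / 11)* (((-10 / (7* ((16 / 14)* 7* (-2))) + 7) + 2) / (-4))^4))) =-2.36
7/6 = 1.17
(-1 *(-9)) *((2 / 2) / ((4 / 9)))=81 / 4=20.25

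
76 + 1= 77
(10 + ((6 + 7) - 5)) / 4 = 9 / 2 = 4.50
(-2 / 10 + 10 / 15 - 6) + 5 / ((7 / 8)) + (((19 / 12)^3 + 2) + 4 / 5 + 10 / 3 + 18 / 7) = 777473 / 60480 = 12.86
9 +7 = 16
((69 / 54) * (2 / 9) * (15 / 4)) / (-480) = -23 / 10368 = -0.00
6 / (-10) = -3 / 5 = -0.60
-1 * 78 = -78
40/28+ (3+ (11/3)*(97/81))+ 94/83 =1405060/141183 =9.95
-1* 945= -945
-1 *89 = -89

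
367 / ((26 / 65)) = 1835 / 2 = 917.50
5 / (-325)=-1 / 65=-0.02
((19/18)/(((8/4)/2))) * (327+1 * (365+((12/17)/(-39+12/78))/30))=94062901/128775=730.44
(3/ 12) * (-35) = -35/ 4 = -8.75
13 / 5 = 2.60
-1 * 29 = -29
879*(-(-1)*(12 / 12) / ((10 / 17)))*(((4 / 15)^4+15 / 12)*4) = 1265916169 / 168750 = 7501.73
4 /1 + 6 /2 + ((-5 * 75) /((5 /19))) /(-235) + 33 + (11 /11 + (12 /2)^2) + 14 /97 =379346 /4559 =83.21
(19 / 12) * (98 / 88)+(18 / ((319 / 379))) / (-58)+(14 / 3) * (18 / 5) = 40396247 / 2220240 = 18.19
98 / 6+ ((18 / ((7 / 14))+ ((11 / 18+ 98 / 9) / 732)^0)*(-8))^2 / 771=33403 / 257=129.97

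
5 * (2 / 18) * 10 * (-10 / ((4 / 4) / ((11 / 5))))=-1100 / 9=-122.22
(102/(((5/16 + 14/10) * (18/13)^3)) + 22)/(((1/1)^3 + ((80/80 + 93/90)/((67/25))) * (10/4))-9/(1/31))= -396474376/2463389739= -0.16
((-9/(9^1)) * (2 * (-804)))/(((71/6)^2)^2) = 0.08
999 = 999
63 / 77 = 9 / 11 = 0.82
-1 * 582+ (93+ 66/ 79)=-38565/ 79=-488.16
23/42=0.55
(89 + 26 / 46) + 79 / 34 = 91.89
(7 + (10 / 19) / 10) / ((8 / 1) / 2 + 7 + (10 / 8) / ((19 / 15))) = 536 / 911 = 0.59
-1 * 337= -337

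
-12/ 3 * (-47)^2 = -8836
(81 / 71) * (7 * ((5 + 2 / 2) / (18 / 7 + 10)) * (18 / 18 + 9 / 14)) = 39123 / 6248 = 6.26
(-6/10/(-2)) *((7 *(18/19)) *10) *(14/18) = 294/19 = 15.47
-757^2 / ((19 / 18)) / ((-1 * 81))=1146098 / 171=6702.33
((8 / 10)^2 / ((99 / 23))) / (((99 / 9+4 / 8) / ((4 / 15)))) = 128 / 37125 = 0.00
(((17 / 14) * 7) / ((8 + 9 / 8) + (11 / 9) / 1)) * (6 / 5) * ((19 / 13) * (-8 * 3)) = -1674432 / 48425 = -34.58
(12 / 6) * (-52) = -104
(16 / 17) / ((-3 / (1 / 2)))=-8 / 51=-0.16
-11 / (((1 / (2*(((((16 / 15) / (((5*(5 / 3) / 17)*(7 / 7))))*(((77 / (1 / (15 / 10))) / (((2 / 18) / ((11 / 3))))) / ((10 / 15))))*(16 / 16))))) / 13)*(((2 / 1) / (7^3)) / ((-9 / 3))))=228827122524 / 125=1830616980.19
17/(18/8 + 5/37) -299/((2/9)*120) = -115361/28240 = -4.09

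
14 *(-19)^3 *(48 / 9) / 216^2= -48013 / 4374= -10.98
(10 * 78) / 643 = 780 / 643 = 1.21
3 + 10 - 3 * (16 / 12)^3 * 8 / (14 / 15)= -47.95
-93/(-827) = 93/827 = 0.11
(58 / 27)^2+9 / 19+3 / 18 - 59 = -1488847 / 27702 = -53.75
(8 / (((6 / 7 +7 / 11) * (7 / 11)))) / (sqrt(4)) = 484 / 115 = 4.21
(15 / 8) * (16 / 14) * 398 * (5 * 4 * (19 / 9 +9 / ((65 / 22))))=3430760 / 39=87968.21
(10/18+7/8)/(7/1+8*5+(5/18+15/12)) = 103/3494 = 0.03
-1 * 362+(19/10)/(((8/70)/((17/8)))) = -20907/64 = -326.67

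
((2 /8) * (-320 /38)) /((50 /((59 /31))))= -236 /2945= -0.08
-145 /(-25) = 29 /5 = 5.80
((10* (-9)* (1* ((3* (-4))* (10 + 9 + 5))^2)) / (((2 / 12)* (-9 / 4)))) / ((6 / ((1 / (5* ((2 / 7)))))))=2322432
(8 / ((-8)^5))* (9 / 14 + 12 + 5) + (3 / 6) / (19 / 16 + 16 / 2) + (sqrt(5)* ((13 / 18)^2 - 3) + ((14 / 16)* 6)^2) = 33251773 / 1204224 - 803* sqrt(5) / 324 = 22.07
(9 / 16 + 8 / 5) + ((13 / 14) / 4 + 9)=6381 / 560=11.39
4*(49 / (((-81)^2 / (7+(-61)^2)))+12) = 1045616 / 6561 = 159.37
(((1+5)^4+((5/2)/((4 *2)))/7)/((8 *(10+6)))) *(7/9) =7.88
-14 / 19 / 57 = -14 / 1083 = -0.01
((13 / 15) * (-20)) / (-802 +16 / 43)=1118 / 51705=0.02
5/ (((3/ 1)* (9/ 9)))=5/ 3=1.67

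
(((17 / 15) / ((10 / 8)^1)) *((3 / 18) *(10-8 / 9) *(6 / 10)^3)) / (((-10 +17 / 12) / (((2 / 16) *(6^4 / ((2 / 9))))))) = -8129808 / 321875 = -25.26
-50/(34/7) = -175/17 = -10.29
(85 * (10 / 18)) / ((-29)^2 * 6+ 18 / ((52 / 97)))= 0.01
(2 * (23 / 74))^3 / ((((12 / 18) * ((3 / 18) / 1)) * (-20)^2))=0.01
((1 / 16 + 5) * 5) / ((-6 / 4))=-135 / 8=-16.88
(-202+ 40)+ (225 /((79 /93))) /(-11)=-161703 /869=-186.08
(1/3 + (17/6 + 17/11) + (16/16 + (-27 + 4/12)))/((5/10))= -461/11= -41.91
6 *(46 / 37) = 276 / 37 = 7.46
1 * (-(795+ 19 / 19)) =-796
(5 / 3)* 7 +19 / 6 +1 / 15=14.90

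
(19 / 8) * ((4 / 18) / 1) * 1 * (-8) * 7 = -266 / 9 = -29.56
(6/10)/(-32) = -3/160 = -0.02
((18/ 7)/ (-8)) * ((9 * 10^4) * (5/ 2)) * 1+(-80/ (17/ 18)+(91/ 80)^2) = -55143526561/ 761600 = -72404.84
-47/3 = -15.67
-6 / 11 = -0.55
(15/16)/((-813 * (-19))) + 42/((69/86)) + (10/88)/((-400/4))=2727678189/52107880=52.35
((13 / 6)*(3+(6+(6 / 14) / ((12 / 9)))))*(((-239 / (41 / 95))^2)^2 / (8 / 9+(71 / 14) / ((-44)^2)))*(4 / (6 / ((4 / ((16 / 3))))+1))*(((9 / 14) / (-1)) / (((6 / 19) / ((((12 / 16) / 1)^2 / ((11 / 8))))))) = -116974360050206261996250 / 148332672173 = -788594706321.88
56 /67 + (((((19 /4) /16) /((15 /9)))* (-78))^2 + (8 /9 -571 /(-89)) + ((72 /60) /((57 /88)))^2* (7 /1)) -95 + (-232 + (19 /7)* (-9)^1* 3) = -607851085970147 /3471782630400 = -175.08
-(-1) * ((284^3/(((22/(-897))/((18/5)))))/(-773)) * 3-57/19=13048751.01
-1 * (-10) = 10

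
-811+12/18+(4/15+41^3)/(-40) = -506673/200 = -2533.36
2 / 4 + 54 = 54.50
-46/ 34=-23/ 17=-1.35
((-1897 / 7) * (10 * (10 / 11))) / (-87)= 27100 / 957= 28.32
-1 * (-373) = 373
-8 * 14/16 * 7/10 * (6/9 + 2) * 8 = -1568/15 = -104.53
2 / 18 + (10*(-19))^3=-61730999 / 9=-6858999.89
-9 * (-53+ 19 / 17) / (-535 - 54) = -7938 / 10013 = -0.79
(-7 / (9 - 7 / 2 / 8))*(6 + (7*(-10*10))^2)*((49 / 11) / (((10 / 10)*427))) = -34924064 / 8357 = -4179.02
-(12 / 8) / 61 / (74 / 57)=-0.02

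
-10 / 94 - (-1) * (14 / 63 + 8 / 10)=1937 / 2115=0.92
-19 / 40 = -0.48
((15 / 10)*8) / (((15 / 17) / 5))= 68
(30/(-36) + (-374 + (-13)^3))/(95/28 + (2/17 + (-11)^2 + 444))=-3672578/811833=-4.52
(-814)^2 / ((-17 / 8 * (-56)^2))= -165649 / 1666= -99.43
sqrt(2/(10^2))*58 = 29*sqrt(2)/5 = 8.20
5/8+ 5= 45/8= 5.62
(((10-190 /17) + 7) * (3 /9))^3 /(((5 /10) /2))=143748 /4913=29.26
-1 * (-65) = 65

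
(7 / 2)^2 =49 / 4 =12.25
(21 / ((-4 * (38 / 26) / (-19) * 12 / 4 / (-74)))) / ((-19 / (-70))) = -117845 / 19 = -6202.37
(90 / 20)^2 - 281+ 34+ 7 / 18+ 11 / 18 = -903 / 4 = -225.75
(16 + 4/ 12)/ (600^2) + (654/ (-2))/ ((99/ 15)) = -588599461/ 11880000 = -49.55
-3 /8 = -0.38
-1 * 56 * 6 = -336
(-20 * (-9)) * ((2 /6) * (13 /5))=156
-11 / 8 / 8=-11 / 64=-0.17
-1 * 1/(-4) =1/4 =0.25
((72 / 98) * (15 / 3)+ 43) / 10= 2287 / 490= 4.67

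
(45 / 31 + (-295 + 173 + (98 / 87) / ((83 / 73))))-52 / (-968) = -6473760863 / 54171942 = -119.50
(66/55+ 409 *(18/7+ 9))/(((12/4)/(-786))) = -43409994/35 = -1240285.54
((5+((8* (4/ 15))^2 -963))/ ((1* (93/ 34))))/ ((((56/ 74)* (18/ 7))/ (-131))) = 8838363937/ 376650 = 23465.72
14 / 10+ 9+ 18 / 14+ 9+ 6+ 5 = 1109 / 35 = 31.69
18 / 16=9 / 8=1.12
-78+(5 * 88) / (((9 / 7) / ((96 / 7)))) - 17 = 13795 / 3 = 4598.33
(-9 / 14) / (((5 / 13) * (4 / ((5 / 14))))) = -117 / 784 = -0.15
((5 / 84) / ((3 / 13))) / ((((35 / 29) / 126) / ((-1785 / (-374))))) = 5655 / 44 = 128.52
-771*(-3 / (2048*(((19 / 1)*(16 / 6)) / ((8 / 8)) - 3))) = 0.02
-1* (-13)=13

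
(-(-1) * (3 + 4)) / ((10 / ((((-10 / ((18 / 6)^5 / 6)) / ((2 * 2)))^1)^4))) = 875 / 86093442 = 0.00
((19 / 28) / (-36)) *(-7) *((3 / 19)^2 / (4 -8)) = -1 / 1216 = -0.00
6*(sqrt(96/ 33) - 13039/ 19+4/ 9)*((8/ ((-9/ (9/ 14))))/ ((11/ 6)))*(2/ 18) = 142.15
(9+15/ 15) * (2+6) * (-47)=-3760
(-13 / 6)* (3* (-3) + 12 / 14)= 247 / 14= 17.64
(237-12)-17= 208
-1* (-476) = 476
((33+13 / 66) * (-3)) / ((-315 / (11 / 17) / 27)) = 939 / 170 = 5.52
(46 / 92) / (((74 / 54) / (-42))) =-15.32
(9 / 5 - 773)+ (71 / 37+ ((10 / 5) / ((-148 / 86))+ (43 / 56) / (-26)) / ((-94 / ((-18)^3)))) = -2668764591 / 3164980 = -843.22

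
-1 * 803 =-803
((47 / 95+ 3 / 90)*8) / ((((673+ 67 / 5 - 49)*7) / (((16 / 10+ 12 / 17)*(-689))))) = -1.50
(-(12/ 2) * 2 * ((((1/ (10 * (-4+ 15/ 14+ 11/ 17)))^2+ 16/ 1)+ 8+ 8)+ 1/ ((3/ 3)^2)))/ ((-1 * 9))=973058344/ 22113675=44.00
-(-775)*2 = 1550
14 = 14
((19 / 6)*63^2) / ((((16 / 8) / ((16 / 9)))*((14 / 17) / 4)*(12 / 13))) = 58786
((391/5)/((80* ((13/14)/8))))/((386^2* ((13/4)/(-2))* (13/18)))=-98532/2045901325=-0.00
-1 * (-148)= 148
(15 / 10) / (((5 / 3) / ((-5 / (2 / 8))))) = -18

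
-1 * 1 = -1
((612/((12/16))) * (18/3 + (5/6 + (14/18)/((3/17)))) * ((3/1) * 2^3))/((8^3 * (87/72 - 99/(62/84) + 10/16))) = -319889/98428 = -3.25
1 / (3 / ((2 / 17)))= 2 / 51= 0.04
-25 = -25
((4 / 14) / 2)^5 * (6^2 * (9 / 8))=81 / 33614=0.00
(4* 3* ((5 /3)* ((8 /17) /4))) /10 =4 /17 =0.24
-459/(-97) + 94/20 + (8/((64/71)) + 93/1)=431871/3880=111.31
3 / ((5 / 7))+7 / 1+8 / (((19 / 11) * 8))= 1119 / 95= 11.78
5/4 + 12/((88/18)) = 163/44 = 3.70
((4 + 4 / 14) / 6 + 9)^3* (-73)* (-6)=137721216 / 343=401519.58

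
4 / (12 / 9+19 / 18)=72 / 43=1.67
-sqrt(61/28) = -sqrt(427)/14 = -1.48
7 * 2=14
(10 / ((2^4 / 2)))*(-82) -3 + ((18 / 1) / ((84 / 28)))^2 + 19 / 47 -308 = -35447 / 94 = -377.10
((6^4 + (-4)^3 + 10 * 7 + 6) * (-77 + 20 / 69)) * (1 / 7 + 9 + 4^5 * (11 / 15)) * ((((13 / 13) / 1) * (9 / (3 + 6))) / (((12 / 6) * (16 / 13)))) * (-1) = 74821805656 / 2415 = 30982114.14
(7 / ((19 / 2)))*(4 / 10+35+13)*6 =20328 / 95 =213.98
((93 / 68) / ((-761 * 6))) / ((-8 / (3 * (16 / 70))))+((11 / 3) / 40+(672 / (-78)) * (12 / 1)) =-103.29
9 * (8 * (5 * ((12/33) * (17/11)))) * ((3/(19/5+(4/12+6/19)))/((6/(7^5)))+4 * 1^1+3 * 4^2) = 15060913020/38357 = 392650.96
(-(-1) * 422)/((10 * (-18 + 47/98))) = -20678/8585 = -2.41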